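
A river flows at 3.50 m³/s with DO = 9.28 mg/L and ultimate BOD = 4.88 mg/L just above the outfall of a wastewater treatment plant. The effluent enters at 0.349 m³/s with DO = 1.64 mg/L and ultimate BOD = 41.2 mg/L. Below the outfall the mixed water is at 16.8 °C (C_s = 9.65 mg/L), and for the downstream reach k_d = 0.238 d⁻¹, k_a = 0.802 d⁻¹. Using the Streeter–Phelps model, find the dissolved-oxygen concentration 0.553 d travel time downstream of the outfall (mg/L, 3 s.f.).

DO ≈ 8.16 mg/L

Mixed DO = (3.50×9.28 + 0.349×1.64)/(3.50+0.349) = 33.05/3.849 = 8.587 mg/L.
Mixed L₀ = (3.50×4.88 + 0.349×41.2)/(3.849) = 31.46/3.849 = 8.173 mg/L.
Initial deficit D₀ = C_s − DO₀ = 9.65 − 8.587 = 1.063 mg/L.
D(0.553) = [0.238×8.173/(0.802−0.238)](e^(−0.238×0.553) − e^(−0.802×0.553)) + 1.063 e^(−0.802×0.553)
= 3.449 × (0.8767 − 0.6418) + 1.063 × 0.6418 = 1.492 mg/L.
DO = 9.65 − 1.492 = 8.158 mg/L.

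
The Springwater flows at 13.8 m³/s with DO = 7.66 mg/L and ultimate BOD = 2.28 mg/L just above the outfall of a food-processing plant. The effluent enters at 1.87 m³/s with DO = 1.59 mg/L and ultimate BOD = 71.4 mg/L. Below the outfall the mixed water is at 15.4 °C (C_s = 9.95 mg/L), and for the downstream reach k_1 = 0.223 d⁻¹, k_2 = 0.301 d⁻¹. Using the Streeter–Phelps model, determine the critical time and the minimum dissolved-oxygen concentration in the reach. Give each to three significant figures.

t_c ≈ 2.49 d; minimum DO ≈ 5.48 mg/L

Mixed DO = (13.8×7.66 + 1.87×1.59)/(13.8+1.87) = 108.7/15.67 = 6.936 mg/L.
Mixed L₀ = (13.8×2.28 + 1.87×71.4)/(15.67) = 165.0/15.67 = 10.53 mg/L.
Initial deficit D₀ = C_s − DO₀ = 9.95 − 6.936 = 3.014 mg/L.
t_c = (1/0.07800) ln[(0.301/0.223)(1 − 3.014×0.07800/(0.223×10.53))] = 12.82 × ln(1.215) = 2.493 d.
D_c = (0.223/0.301) × 10.53 × e^(−0.223×2.493) = 0.7409 × 10.53 × 0.5736 = 4.474 mg/L.
Minimum DO = 9.95 − 4.474 = 5.476 mg/L.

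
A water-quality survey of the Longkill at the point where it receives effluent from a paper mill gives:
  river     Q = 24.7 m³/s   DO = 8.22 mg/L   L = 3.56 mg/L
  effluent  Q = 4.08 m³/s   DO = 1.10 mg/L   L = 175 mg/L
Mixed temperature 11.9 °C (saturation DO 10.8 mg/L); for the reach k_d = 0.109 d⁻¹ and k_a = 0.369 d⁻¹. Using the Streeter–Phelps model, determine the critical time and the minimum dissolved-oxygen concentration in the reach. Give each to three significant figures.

Mixed DO = (24.7×8.22 + 4.08×1.10)/(24.7+4.08) = 207.5/28.78 = 7.211 mg/L.
Mixed L₀ = (24.7×3.56 + 4.08×175)/(28.78) = 801.9/28.78 = 27.86 mg/L.
Initial deficit D₀ = C_s − DO₀ = 10.8 − 7.211 = 3.589 mg/L.
t_c = (1/0.2600) ln[(0.369/0.109)(1 − 3.589×0.2600/(0.109×27.86))] = 3.846 × ln(2.345) = 3.278 d.
D_c = (0.109/0.369) × 27.86 × e^(−0.109×3.278) = 0.2954 × 27.86 × 0.6995 = 5.758 mg/L.
Minimum DO = 10.8 − 5.758 = 5.042 mg/L.

t_c ≈ 3.28 d; minimum DO ≈ 5.04 mg/L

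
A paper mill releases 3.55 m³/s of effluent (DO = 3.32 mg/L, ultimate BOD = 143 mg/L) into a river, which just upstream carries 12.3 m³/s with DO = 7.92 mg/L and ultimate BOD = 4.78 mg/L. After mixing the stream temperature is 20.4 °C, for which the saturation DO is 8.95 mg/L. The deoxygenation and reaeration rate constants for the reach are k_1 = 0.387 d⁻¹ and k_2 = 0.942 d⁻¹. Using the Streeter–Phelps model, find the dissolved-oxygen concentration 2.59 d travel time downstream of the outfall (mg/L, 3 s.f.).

DO ≈ 1.80 mg/L

Mixed DO = (12.3×7.92 + 3.55×3.32)/(12.3+3.55) = 109.2/15.85 = 6.890 mg/L.
Mixed L₀ = (12.3×4.78 + 3.55×143)/(15.85) = 566.4/15.85 = 35.74 mg/L.
Initial deficit D₀ = C_s − DO₀ = 8.95 − 6.890 = 2.060 mg/L.
D(2.59) = [0.387×35.74/(0.942−0.387)](e^(−0.387×2.59) − e^(−0.942×2.59)) + 2.060 e^(−0.942×2.59)
= 24.92 × (0.3670 − 0.08718) + 2.060 × 0.08718 = 7.153 mg/L.
DO = 8.95 − 7.153 = 1.797 mg/L.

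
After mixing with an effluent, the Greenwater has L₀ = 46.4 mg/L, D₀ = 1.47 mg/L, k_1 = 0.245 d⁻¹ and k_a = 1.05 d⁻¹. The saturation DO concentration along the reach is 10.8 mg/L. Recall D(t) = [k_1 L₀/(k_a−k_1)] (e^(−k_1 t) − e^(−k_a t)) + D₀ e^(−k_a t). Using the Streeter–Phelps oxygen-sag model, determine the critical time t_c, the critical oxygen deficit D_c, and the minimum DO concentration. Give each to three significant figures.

t_c = [1/(k_a−k_1)] ln[(k_a/k_1)(1 − D₀(k_a−k_1)/(k_1 L₀))]
= [1/(1.05−0.245)] ln[(1.05/0.245)(1 − 1.47×0.8050/(0.245×46.4))]
= (1/0.8050) ln[4.286 × 0.8959] = 1.242 × ln(3.840) = 1.242 × 1.345 = 1.671 d.
D_c = (k_1/k_a) L₀ e^(−k_1 t_c) = (0.245/1.05) × 46.4 × e^(−0.245×1.671) = 0.2333 × 46.4 × 0.6640 = 7.189 mg/L.
Minimum DO = C_s − D_c = 10.8 − 7.189 = 3.611 mg/L.

t_c ≈ 1.67 d; D_c ≈ 7.19 mg/L; min DO ≈ 3.61 mg/L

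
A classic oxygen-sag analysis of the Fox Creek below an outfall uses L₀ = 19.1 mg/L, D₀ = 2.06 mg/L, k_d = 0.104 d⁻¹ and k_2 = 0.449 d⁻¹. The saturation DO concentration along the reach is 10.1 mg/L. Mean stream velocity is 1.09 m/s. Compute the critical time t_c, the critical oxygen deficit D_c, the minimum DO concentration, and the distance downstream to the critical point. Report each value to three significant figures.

t_c ≈ 2.96 d; D_c ≈ 3.25 mg/L; min DO ≈ 6.85 mg/L; x_c ≈ 278 km

With k_2/k_d = 4.317 and 1 − D₀(k_2−k_d)/(k_d L₀) = 0.6422,
t_c = ln(4.317 × 0.6422) / (0.449 − 0.104) = ln(2.773) / 0.3450 = 1.020/0.3450 = 2.956 d.
L(t_c) = L₀ e^(−k_d t_c) = 19.1 × 0.7353 = 14.05 mg/L, and at the critical point k_2 D_c = k_d L, so D_c = (0.104/0.449) × 14.05 = 3.253 mg/L.
Minimum DO = C_s − D_c = 10.1 − 3.253 = 6.847 mg/L.
x_c = v t_c = 1.09 m/s × 2.956 d × 86400 s/d = 278400 m ≈ 278 km.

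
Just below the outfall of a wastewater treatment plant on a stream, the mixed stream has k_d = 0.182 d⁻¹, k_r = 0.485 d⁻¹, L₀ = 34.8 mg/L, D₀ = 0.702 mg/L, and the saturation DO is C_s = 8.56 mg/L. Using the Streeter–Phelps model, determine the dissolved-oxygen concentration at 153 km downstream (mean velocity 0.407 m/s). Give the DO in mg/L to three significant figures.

DO ≈ 1.54 mg/L

Travel time t = x/v = 153 km / (0.407 m/s) = 153000 m / 0.407 m/s = 375900 s = 4.351 d.
k_d L₀/(k_r−k_d) = 0.182×34.8/(0.485−0.182) = 6.334/0.3030 = 20.90 mg/L.
e^(−k_d t) = e^(−0.182×4.351) = 0.4530; e^(−k_r t) = e^(−0.485×4.351) = 0.1212.
D = 20.90 × (0.4530 − 0.1212) + 0.702 × 0.1212 = 6.935 + 0.08509 = 7.020 mg/L.
DO = C_s − D = 8.56 − 7.020 = 1.540 mg/L.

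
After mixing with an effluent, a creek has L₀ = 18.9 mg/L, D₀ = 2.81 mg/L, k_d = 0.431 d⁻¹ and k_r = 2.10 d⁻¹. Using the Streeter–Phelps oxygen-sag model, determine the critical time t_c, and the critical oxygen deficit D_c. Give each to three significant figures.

t_c = [1/(k_r−k_d)] ln[(k_r/k_d)(1 − D₀(k_r−k_d)/(k_d L₀))]
= [1/(2.10−0.431)] ln[(2.10/0.431)(1 − 2.81×1.669/(0.431×18.9))]
= (1/1.669) ln[4.872 × 0.4243] = 0.5992 × ln(2.067) = 0.5992 × 0.7262 = 0.4351 d.
L(t_c) = L₀ e^(−k_d t_c) = 18.9 × 0.8290 = 15.67 mg/L, and at the critical point k_r D_c = k_d L, so D_c = (0.431/2.10) × 15.67 = 3.216 mg/L.

t_c ≈ 0.435 d; D_c ≈ 3.22 mg/L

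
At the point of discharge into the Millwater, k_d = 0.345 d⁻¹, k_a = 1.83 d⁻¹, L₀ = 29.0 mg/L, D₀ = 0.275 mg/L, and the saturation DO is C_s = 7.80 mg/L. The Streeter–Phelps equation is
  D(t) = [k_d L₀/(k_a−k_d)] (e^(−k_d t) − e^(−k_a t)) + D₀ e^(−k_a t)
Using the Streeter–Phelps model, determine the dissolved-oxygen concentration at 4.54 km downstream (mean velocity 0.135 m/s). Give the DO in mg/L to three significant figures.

Travel time t = x/v = 4.54 km / (0.135 m/s) = 4540 m / 0.135 m/s = 33630 s = 0.3892 d.
k_d L₀/(k_a−k_d) = 0.345×29.0/(1.83−0.345) = 10.00/1.485 = 6.737 mg/L.
e^(−k_d t) = e^(−0.345×0.3892) = 0.8743; e^(−k_a t) = e^(−1.83×0.3892) = 0.4905.
D = 6.737 × (0.8743 − 0.4905) + 0.275 × 0.4905 = 2.586 + 0.1349 = 2.721 mg/L.
DO = C_s − D = 7.80 − 2.721 = 5.079 mg/L.

DO ≈ 5.08 mg/L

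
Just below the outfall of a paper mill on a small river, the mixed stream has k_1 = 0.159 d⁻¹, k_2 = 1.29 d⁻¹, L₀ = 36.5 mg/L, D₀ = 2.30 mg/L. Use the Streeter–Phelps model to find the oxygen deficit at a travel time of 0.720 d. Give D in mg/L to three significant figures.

D ≈ 3.46 mg/L

k_1 L₀/(k_2−k_1) = 0.159×36.5/(1.29−0.159) = 5.803/1.131 = 5.131 mg/L.
e^(−k_1 t) = e^(−0.159×0.7200) = 0.8918; e^(−k_2 t) = e^(−1.29×0.7200) = 0.3950.
D = 5.131 × (0.8918 − 0.3950) + 2.30 × 0.3950 = 2.549 + 0.9086 = 3.458 mg/L.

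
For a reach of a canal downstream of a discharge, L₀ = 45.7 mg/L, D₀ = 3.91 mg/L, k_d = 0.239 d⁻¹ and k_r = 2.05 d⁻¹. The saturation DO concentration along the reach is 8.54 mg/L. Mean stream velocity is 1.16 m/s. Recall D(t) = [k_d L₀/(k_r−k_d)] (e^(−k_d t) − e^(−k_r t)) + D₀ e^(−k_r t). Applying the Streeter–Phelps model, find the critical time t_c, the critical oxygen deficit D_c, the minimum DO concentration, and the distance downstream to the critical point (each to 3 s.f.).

t_c ≈ 0.610 d; D_c ≈ 4.61 mg/L; min DO ≈ 3.93 mg/L; x_c ≈ 61.1 km

t_c = [1/(k_r−k_d)] ln[(k_r/k_d)(1 − D₀(k_r−k_d)/(k_d L₀))]
= [1/(2.05−0.239)] ln[(2.05/0.239)(1 − 3.91×1.811/(0.239×45.7))]
= (1/1.811) ln[8.577 × 0.3517] = 0.5522 × ln(3.017) = 0.5522 × 1.104 = 0.6097 d.
D_c = (k_d/k_r) L₀ e^(−k_d t_c) = (0.239/2.05) × 45.7 × e^(−0.239×0.6097) = 0.1166 × 45.7 × 0.8644 = 4.606 mg/L.
Minimum DO = C_s − D_c = 8.54 − 4.606 = 3.934 mg/L.
x_c = v t_c = 1.16 m/s × 0.6097 d × 86400 s/d = 61100 m ≈ 61.1 km.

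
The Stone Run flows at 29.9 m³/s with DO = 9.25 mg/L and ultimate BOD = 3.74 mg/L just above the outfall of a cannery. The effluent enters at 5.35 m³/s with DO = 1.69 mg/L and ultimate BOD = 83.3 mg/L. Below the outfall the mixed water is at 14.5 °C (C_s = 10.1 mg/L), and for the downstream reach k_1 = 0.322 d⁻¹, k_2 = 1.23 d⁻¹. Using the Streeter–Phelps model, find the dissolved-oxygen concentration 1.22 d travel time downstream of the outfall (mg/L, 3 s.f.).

DO ≈ 7.12 mg/L

Mixed DO = (29.9×9.25 + 5.35×1.69)/(29.9+5.35) = 285.6/35.25 = 8.103 mg/L.
Mixed L₀ = (29.9×3.74 + 5.35×83.3)/(35.25) = 557.5/35.25 = 15.82 mg/L.
Initial deficit D₀ = C_s − DO₀ = 10.1 − 8.103 = 1.997 mg/L.
D(1.22) = [0.322×15.82/(1.23−0.322)](e^(−0.322×1.22) − e^(−1.23×1.22)) + 1.997 e^(−1.23×1.22)
= 5.608 × (0.6751 − 0.2230) + 1.997 × 0.2230 = 2.981 mg/L.
DO = 10.1 − 2.981 = 7.119 mg/L.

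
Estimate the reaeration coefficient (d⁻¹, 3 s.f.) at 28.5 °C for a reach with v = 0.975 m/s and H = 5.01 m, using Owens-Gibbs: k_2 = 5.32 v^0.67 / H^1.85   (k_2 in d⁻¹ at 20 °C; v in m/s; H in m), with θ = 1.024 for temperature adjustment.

k_2(20) = 5.32 × 0.975^0.67 / 5.01^1.85 = 5.32 × 0.9832 / 19.71 = 0.2654 d⁻¹.
k_2(28.5) = 0.2654 × 1.024^(28.5−20) = 0.2654 × 1.223 = 0.3246 d⁻¹.

k_2 ≈ 0.325 d⁻¹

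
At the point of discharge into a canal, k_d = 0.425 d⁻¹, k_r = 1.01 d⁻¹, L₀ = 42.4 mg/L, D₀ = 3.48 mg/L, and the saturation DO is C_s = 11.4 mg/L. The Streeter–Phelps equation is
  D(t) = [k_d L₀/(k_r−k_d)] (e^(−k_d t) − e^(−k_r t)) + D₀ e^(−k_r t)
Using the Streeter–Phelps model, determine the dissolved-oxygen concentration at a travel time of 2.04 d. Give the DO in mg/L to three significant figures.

k_d L₀/(k_r−k_d) = 0.425×42.4/(1.01−0.425) = 18.02/0.5850 = 30.80 mg/L.
e^(−k_d t) = e^(−0.425×2.040) = 0.4202; e^(−k_r t) = e^(−1.01×2.040) = 0.1274.
D = 30.80 × (0.4202 − 0.1274) + 3.48 × 0.1274 = 9.019 + 0.4434 = 9.463 mg/L.
DO = C_s − D = 11.4 − 9.463 = 1.937 mg/L.

DO ≈ 1.94 mg/L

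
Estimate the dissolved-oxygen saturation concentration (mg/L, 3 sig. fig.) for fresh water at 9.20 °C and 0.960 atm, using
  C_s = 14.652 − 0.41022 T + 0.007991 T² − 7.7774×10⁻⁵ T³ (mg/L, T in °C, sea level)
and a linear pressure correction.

At sea level: C_s = 14.652 − 0.41022×9.20 + 0.007991×9.20² − 7.7774×10⁻⁵×9.20³ = 11.49 mg/L.
Pressure correction: C_s' = 11.49 × 0.960 = 11.03 mg/L.

C_s ≈ 11.0 mg/L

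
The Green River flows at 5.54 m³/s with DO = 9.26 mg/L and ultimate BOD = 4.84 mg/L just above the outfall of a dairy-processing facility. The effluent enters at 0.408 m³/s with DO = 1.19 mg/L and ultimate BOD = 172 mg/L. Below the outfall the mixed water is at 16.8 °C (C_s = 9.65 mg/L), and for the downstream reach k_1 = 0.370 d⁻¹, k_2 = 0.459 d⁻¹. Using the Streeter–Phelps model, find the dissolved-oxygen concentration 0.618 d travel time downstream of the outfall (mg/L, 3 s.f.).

DO ≈ 6.05 mg/L

Mixed DO = (5.54×9.26 + 0.408×1.19)/(5.54+0.408) = 51.79/5.948 = 8.706 mg/L.
Mixed L₀ = (5.54×4.84 + 0.408×172)/(5.948) = 96.99/5.948 = 16.31 mg/L.
Initial deficit D₀ = C_s − DO₀ = 9.65 − 8.706 = 0.9436 mg/L.
D(0.618) = [0.370×16.31/(0.459−0.370)](e^(−0.370×0.618) − e^(−0.459×0.618)) + 0.9436 e^(−0.459×0.618)
= 67.79 × (0.7956 − 0.7530) + 0.9436 × 0.7530 = 3.597 mg/L.
DO = 9.65 − 3.597 = 6.053 mg/L.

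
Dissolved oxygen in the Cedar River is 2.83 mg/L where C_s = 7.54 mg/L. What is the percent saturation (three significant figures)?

% saturation = C/C_s × 100 = 2.83/7.54 × 100 = 37.5 %.

37.5 % saturation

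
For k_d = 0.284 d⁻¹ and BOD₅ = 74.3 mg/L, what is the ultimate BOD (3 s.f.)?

L₀ ≈ 98.0 mg/L

BOD₅ = L₀(1 − e^(−5k_d)) ⇒ L₀ = BOD₅ / (1 − e^(−5×0.284))
= 74.3 / (1 − 0.2417) = 74.3 / 0.7583 = 97.98 mg/L.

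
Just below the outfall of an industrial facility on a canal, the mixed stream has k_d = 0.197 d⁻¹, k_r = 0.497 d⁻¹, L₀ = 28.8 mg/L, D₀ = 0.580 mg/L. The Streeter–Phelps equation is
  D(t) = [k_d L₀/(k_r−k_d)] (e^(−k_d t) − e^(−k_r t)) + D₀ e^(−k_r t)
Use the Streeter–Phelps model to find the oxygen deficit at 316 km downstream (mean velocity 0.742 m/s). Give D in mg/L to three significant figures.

D ≈ 5.58 mg/L

Travel time t = x/v = 316 km / (0.742 m/s) = 316000 m / 0.742 m/s = 425900 s = 4.929 d.
k_d L₀/(k_r−k_d) = 0.197×28.8/(0.497−0.197) = 5.674/0.3000 = 18.91 mg/L.
e^(−k_d t) = e^(−0.197×4.929) = 0.3787; e^(−k_r t) = e^(−0.497×4.929) = 0.08631.
D = 18.91 × (0.3787 − 0.08631) + 0.580 × 0.08631 = 5.529 + 0.05006 = 5.579 mg/L.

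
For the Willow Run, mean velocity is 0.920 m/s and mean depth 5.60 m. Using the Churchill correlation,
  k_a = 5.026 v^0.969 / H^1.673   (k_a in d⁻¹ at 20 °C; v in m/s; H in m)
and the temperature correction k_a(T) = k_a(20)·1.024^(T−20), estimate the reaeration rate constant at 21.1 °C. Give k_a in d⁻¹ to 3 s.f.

k_a(20) = 5.026 × 0.920^0.969 / 5.60^1.673 = 5.026 × 0.9224 / 17.85 = 0.2597 d⁻¹.
k_a(21.1) = 0.2597 × 1.024^(21.1−20) = 0.2597 × 1.026 = 0.2665 d⁻¹.

k_a ≈ 0.267 d⁻¹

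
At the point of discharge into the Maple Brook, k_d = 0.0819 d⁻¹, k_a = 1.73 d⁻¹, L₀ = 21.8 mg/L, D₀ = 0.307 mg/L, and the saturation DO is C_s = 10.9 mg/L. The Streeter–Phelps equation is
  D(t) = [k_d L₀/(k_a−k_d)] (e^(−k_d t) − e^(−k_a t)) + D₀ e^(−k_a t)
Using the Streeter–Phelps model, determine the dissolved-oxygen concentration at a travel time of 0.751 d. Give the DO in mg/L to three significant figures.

DO ≈ 10.1 mg/L

k_d L₀/(k_a−k_d) = 0.0819×21.8/(1.73−0.0819) = 1.785/1.648 = 1.083 mg/L.
e^(−k_d t) = e^(−0.0819×0.7510) = 0.9403; e^(−k_a t) = e^(−1.73×0.7510) = 0.2727.
D = 1.083 × (0.9403 − 0.2727) + 0.307 × 0.2727 = 0.7232 + 0.08373 = 0.8070 mg/L.
DO = C_s − D = 10.9 − 0.8070 = 10.09 mg/L.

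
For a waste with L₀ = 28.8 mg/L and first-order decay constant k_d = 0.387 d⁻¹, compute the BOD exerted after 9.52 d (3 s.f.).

y_t = L₀(1 − e^(−k_d t)) = 28.8 × (1 − e^(−0.387×9.52))
= 28.8 × (1 − 0.02512) = 28.8 × 0.9749 = 28.08 mg/L.

y ≈ 28.1 mg/L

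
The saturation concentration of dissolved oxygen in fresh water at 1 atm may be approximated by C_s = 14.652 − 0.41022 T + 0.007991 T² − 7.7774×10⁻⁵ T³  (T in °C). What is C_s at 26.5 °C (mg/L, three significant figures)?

C_s = 14.652 − 0.41022×26.5 + 0.007991×26.5² − 7.7774×10⁻⁵×26.5³ = 7.946 mg/L.

C_s ≈ 7.95 mg/L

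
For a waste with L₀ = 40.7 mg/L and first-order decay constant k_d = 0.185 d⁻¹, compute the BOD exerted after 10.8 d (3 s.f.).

y_t = L₀(1 − e^(−k_d t)) = 40.7 × (1 − e^(−0.185×10.8))
= 40.7 × (1 − 0.1356) = 40.7 × 0.8644 = 35.18 mg/L.

y ≈ 35.2 mg/L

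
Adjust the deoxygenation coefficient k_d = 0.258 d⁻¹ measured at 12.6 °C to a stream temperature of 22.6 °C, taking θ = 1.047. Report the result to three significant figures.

k_d(T₂) = k_d(T₁) · θ^(T₂−T₁) = 0.258 × 1.047^(22.6−12.6)
= 0.258 × 1.047^10.0 = 0.258 × 1.583 = 0.4084 d⁻¹.

k_d ≈ 0.408 d⁻¹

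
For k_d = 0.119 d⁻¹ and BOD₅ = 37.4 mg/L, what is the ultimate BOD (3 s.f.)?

L₀ ≈ 83.4 mg/L

BOD₅ = L₀(1 − e^(−5k_d)) ⇒ L₀ = BOD₅ / (1 − e^(−5×0.119))
= 37.4 / (1 − 0.5516) = 37.4 / 0.4484 = 83.40 mg/L.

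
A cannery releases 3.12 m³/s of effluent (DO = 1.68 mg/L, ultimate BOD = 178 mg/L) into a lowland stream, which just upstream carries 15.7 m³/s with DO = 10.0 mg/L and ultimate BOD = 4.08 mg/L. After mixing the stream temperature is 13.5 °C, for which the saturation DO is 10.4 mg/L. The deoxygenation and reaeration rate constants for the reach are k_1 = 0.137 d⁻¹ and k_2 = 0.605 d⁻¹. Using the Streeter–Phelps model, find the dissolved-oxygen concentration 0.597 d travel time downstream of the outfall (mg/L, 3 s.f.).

DO ≈ 7.00 mg/L

Mixed DO = (15.7×10.0 + 3.12×1.68)/(15.7+3.12) = 162.2/18.82 = 8.621 mg/L.
Mixed L₀ = (15.7×4.08 + 3.12×178)/(18.82) = 619.4/18.82 = 32.91 mg/L.
Initial deficit D₀ = C_s − DO₀ = 10.4 − 8.621 = 1.779 mg/L.
D(0.597) = [0.137×32.91/(0.605−0.137)](e^(−0.137×0.597) − e^(−0.605×0.597)) + 1.779 e^(−0.605×0.597)
= 9.635 × (0.9215 − 0.6969) + 1.779 × 0.6969 = 3.404 mg/L.
DO = 10.4 − 3.404 = 6.996 mg/L.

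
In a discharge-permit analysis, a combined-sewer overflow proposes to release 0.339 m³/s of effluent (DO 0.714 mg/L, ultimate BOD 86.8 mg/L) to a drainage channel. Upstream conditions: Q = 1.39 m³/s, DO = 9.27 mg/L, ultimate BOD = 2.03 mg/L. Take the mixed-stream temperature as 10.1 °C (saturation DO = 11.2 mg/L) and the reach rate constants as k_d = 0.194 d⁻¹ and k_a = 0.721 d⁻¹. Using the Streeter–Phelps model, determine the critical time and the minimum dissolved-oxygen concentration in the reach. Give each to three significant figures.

Mixed DO = (1.39×9.27 + 0.339×0.714)/(1.39+0.339) = 13.13/1.729 = 7.592 mg/L.
Mixed L₀ = (1.39×2.03 + 0.339×86.8)/(1.729) = 32.25/1.729 = 18.65 mg/L.
Initial deficit D₀ = C_s − DO₀ = 11.2 − 7.592 = 3.608 mg/L.
t_c = (1/0.5270) ln[(0.721/0.194)(1 − 3.608×0.5270/(0.194×18.65))] = 1.898 × ln(1.764) = 1.077 d.
D_c = (0.194/0.721) × 18.65 × e^(−0.194×1.077) = 0.2691 × 18.65 × 0.8115 = 4.072 mg/L.
Minimum DO = 11.2 − 4.072 = 7.128 mg/L.

t_c ≈ 1.08 d; minimum DO ≈ 7.13 mg/L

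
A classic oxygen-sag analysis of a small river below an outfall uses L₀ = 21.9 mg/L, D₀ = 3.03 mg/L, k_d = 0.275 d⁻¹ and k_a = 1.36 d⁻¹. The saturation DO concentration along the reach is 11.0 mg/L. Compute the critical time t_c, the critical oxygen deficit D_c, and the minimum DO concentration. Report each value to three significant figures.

At the critical point dD/dt = 0, so k_d L₀ e^(−k_d t) = k_a D. Substituting D(t) from the Streeter–Phelps equation and solving for t gives
t_c = ln[(k_a/k_d)(1 − D₀(k_a−k_d)/(k_d L₀))] / (k_a−k_d).
Here k_a−k_d = 1.085 d⁻¹ and 1 − D₀(k_a−k_d)/(k_d L₀) = 1 − 3.03×1.085/(0.275×21.9) = 0.4541, so
t_c = ln(4.945 × 0.4541) / 1.085 = 0.8091 / 1.085 = 0.7457 d.
L(t_c) = L₀ e^(−k_d t_c) = 21.9 × 0.8146 = 17.84 mg/L, and at the critical point k_a D_c = k_d L, so D_c = (0.275/1.36) × 17.84 = 3.607 mg/L.
Minimum DO = C_s − D_c = 11.0 − 3.607 = 7.393 mg/L.

t_c ≈ 0.746 d; D_c ≈ 3.61 mg/L; min DO ≈ 7.39 mg/L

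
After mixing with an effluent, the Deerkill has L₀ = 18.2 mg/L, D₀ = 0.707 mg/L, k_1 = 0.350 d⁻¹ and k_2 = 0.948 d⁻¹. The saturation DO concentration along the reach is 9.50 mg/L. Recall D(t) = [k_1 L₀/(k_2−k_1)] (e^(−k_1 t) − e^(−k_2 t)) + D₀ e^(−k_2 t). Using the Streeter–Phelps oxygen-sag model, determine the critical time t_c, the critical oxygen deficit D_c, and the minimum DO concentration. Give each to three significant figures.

At the critical point dD/dt = 0, so k_1 L₀ e^(−k_1 t) = k_2 D. Substituting D(t) from the Streeter–Phelps equation and solving for t gives
t_c = ln[(k_2/k_1)(1 − D₀(k_2−k_1)/(k_1 L₀))] / (k_2−k_1).
Here k_2−k_1 = 0.5980 d⁻¹ and 1 − D₀(k_2−k_1)/(k_1 L₀) = 1 − 0.707×0.5980/(0.350×18.2) = 0.9336, so
t_c = ln(2.709 × 0.9336) / 0.5980 = 0.9277 / 0.5980 = 1.551 d.
L(t_c) = L₀ e^(−k_1 t_c) = 18.2 × 0.5810 = 10.57 mg/L, and at the critical point k_2 D_c = k_1 L, so D_c = (0.350/0.948) × 10.57 = 3.904 mg/L.
Minimum DO = C_s − D_c = 9.50 − 3.904 = 5.596 mg/L.

t_c ≈ 1.55 d; D_c ≈ 3.90 mg/L; min DO ≈ 5.60 mg/L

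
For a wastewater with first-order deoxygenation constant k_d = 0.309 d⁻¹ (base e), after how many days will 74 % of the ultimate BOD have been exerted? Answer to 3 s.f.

y/L₀ = 1 − e^(−k_d t) = 0.74 ⇒ e^(−k_d t) = 0.260
t = −ln(0.260) / 0.309 = 1.347 / 0.309 = 4.359 d.

t ≈ 4.36 d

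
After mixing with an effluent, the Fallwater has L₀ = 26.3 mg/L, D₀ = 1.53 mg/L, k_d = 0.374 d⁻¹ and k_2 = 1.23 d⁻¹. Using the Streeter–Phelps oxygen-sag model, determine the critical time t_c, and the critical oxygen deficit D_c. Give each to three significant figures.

t_c ≈ 1.22 d; D_c ≈ 5.06 mg/L

At the critical point dD/dt = 0, so k_d L₀ e^(−k_d t) = k_2 D. Substituting D(t) from the Streeter–Phelps equation and solving for t gives
t_c = ln[(k_2/k_d)(1 − D₀(k_2−k_d)/(k_d L₀))] / (k_2−k_d).
Here k_2−k_d = 0.8560 d⁻¹ and 1 − D₀(k_2−k_d)/(k_d L₀) = 1 − 1.53×0.8560/(0.374×26.3) = 0.8669, so
t_c = ln(3.289 × 0.8669) / 0.8560 = 1.048 / 0.8560 = 1.224 d.
L(t_c) = L₀ e^(−k_d t_c) = 26.3 × 0.6327 = 16.64 mg/L, and at the critical point k_2 D_c = k_d L, so D_c = (0.374/1.23) × 16.64 = 5.060 mg/L.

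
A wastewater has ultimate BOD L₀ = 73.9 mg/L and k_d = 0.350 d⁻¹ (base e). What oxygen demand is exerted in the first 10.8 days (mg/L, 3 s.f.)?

y ≈ 72.2 mg/L

y_t = L₀(1 − e^(−k_d t)) = 73.9 × (1 − e^(−0.350×10.8))
= 73.9 × (1 − 0.02282) = 73.9 × 0.9772 = 72.21 mg/L.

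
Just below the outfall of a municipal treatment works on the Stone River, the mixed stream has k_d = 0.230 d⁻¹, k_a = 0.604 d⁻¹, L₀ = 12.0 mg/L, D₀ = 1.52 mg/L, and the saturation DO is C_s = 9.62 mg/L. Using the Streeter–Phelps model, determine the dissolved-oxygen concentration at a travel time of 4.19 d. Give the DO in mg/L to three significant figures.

k_d L₀/(k_a−k_d) = 0.230×12.0/(0.604−0.230) = 2.760/0.3740 = 7.380 mg/L.
e^(−k_d t) = e^(−0.230×4.190) = 0.3815; e^(−k_a t) = e^(−0.604×4.190) = 0.07960.
D = 7.380 × (0.3815 − 0.07960) + 1.52 × 0.07960 = 2.228 + 0.1210 = 2.349 mg/L.
DO = C_s − D = 9.62 − 2.349 = 7.271 mg/L.

DO ≈ 7.27 mg/L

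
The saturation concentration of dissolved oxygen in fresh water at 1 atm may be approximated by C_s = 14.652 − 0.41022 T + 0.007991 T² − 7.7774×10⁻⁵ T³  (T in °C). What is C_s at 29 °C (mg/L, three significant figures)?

C_s ≈ 7.58 mg/L

C_s = 14.652 − 0.41022×29 + 0.007991×29² − 7.7774×10⁻⁵×29³ = 7.579 mg/L.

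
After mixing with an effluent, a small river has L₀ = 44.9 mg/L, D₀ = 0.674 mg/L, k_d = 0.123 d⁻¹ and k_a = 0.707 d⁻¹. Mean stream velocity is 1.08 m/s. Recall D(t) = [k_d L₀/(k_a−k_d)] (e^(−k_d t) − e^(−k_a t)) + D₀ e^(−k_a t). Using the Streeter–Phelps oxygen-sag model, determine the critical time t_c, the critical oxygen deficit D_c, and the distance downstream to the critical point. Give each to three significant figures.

With k_a/k_d = 5.748 and 1 − D₀(k_a−k_d)/(k_d L₀) = 0.9287,
t_c = ln(5.748 × 0.9287) / (0.707 − 0.123) = ln(5.338) / 0.5840 = 1.675/0.5840 = 2.868 d.
D_c = (k_d/k_a) L₀ e^(−k_d t_c) = (0.123/0.707) × 44.9 × e^(−0.123×2.868) = 0.1740 × 44.9 × 0.7027 = 5.489 mg/L.
x_c = v t_c = 1.08 m/s × 2.868 d × 86400 s/d = 267600 m ≈ 268 km.

t_c ≈ 2.87 d; D_c ≈ 5.49 mg/L; x_c ≈ 268 km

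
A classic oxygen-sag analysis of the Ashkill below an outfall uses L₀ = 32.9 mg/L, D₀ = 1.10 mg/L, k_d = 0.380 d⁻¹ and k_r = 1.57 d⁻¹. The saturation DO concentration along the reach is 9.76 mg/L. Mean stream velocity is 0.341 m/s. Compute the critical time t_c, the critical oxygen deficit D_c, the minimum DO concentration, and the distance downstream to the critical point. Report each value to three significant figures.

At the critical point dD/dt = 0, so k_d L₀ e^(−k_d t) = k_r D. Substituting D(t) from the Streeter–Phelps equation and solving for t gives
t_c = ln[(k_r/k_d)(1 − D₀(k_r−k_d)/(k_d L₀))] / (k_r−k_d).
Here k_r−k_d = 1.190 d⁻¹ and 1 − D₀(k_r−k_d)/(k_d L₀) = 1 − 1.10×1.190/(0.380×32.9) = 0.8953, so
t_c = ln(4.132 × 0.8953) / 1.190 = 1.308 / 1.190 = 1.099 d.
L(t_c) = L₀ e^(−k_d t_c) = 32.9 × 0.6586 = 21.67 mg/L, and at the critical point k_r D_c = k_d L, so D_c = (0.380/1.57) × 21.67 = 5.244 mg/L.
Minimum DO = C_s − D_c = 9.76 − 5.244 = 4.516 mg/L.
x_c = v t_c = 0.341 m/s × 1.099 d × 86400 s/d = 32390 m ≈ 32.4 km.

t_c ≈ 1.10 d; D_c ≈ 5.24 mg/L; min DO ≈ 4.52 mg/L; x_c ≈ 32.4 km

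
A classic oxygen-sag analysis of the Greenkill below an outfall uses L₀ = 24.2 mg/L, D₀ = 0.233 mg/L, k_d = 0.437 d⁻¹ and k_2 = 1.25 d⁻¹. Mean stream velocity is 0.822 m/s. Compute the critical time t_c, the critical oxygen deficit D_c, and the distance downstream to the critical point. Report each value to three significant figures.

t_c ≈ 1.27 d; D_c ≈ 4.86 mg/L; x_c ≈ 90.2 km

t_c = [1/(k_2−k_d)] ln[(k_2/k_d)(1 − D₀(k_2−k_d)/(k_d L₀))]
= [1/(1.25−0.437)] ln[(1.25/0.437)(1 − 0.233×0.8130/(0.437×24.2))]
= (1/0.8130) ln[2.860 × 0.9821] = 1.230 × ln(2.809) = 1.230 × 1.033 = 1.270 d.
L(t_c) = L₀ e^(−k_d t_c) = 24.2 × 0.5740 = 13.89 mg/L, and at the critical point k_2 D_c = k_d L, so D_c = (0.437/1.25) × 13.89 = 4.856 mg/L.
x_c = v t_c = 0.822 m/s × 1.270 d × 86400 s/d = 90230 m ≈ 90.2 km.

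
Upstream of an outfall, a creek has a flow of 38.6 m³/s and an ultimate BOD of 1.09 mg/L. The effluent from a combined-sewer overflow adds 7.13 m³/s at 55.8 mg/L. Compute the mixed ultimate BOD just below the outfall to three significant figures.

Flow-weighted mixing: C = (Q_r C_r + Q_w C_w)/(Q_r + Q_w)
= (38.6×1.09 + 7.13×55.8)/(38.6 + 7.13) = 439.9/45.73 = 9.620 mg/L.

9.62 mg/L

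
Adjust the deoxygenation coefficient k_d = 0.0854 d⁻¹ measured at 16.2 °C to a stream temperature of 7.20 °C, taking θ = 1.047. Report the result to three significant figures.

k_d ≈ 0.0565 d⁻¹

k_d(T₂) = k_d(T₁) · θ^(T₂−T₁) = 0.0854 × 1.047^(7.20−16.2)
= 0.0854 × 1.047^-9.00 = 0.0854 × 0.6614 = 0.05649 d⁻¹.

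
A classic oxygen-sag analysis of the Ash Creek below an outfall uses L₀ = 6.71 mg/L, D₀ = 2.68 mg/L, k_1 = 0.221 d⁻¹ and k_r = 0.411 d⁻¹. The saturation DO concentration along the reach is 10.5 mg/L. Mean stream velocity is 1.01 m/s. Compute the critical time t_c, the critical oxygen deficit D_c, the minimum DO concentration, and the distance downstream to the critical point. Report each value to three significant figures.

t_c ≈ 1.05 d; D_c ≈ 2.86 mg/L; min DO ≈ 7.64 mg/L; x_c ≈ 91.8 km

At the critical point dD/dt = 0, so k_1 L₀ e^(−k_1 t) = k_r D. Substituting D(t) from the Streeter–Phelps equation and solving for t gives
t_c = ln[(k_r/k_1)(1 − D₀(k_r−k_1)/(k_1 L₀))] / (k_r−k_1).
Here k_r−k_1 = 0.1900 d⁻¹ and 1 − D₀(k_r−k_1)/(k_1 L₀) = 1 − 2.68×0.1900/(0.221×6.71) = 0.6566, so
t_c = ln(1.860 × 0.6566) / 0.1900 = 0.1998 / 0.1900 = 1.051 d.
D_c = (k_1/k_r) L₀ e^(−k_1 t_c) = (0.221/0.411) × 6.71 × e^(−0.221×1.051) = 0.5377 × 6.71 × 0.7926 = 2.860 mg/L.
Minimum DO = C_s − D_c = 10.5 − 2.860 = 7.640 mg/L.
x_c = v t_c = 1.01 m/s × 1.051 d × 86400 s/d = 91760 m ≈ 91.8 km.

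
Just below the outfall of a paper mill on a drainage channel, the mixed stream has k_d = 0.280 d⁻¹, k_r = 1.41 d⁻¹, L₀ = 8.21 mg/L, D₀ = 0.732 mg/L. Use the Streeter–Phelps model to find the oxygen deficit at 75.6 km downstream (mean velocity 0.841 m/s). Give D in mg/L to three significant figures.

Travel time t = x/v = 75.6 km / (0.841 m/s) = 75600 m / 0.841 m/s = 89890 s = 1.040 d.
k_d L₀/(k_r−k_d) = 0.280×8.21/(1.41−0.280) = 2.299/1.130 = 2.034 mg/L.
e^(−k_d t) = e^(−0.280×1.040) = 0.7473; e^(−k_r t) = e^(−1.41×1.040) = 0.2306.
D = 2.034 × (0.7473 − 0.2306) + 0.732 × 0.2306 = 1.051 + 0.1688 = 1.220 mg/L.

D ≈ 1.22 mg/L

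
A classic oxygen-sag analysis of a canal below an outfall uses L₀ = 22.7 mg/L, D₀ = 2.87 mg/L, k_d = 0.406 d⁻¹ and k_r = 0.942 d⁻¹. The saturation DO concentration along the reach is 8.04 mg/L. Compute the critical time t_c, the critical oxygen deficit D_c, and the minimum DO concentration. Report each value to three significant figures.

t_c = [1/(k_r−k_d)] ln[(k_r/k_d)(1 − D₀(k_r−k_d)/(k_d L₀))]
= [1/(0.942−0.406)] ln[(0.942/0.406)(1 − 2.87×0.5360/(0.406×22.7))]
= (1/0.5360) ln[2.320 × 0.8331] = 1.866 × ln(1.933) = 1.866 × 0.6590 = 1.230 d.
D_c = (k_d/k_r) L₀ e^(−k_d t_c) = (0.406/0.942) × 22.7 × e^(−0.406×1.230) = 0.4310 × 22.7 × 0.6070 = 5.939 mg/L.
Minimum DO = C_s − D_c = 8.04 − 5.939 = 2.101 mg/L.

t_c ≈ 1.23 d; D_c ≈ 5.94 mg/L; min DO ≈ 2.10 mg/L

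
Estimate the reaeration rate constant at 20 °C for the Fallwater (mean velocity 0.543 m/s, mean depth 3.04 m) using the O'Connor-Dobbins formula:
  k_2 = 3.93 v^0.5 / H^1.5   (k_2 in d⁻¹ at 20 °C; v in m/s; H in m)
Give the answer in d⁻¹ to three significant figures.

k_2 ≈ 0.546 d⁻¹

k_2 = 3.93 × 0.543^0.5 / 3.04^1.5 = 3.93 × 0.7369 / 5.300 = 0.5464 d⁻¹.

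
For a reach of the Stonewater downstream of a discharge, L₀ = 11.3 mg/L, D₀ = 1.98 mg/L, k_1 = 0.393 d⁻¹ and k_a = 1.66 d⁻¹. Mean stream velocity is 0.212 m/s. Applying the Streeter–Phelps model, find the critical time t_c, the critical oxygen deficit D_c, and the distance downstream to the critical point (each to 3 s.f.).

With k_a/k_1 = 4.224 and 1 − D₀(k_a−k_1)/(k_1 L₀) = 0.4351,
t_c = ln(4.224 × 0.4351) / (1.66 − 0.393) = ln(1.838) / 1.267 = 0.6086/1.267 = 0.4803 d.
L(t_c) = L₀ e^(−k_1 t_c) = 11.3 × 0.8280 = 9.356 mg/L, and at the critical point k_a D_c = k_1 L, so D_c = (0.393/1.66) × 9.356 = 2.215 mg/L.
x_c = v t_c = 0.212 m/s × 0.4803 d × 86400 s/d = 8798 m ≈ 8.80 km.

t_c ≈ 0.480 d; D_c ≈ 2.22 mg/L; x_c ≈ 8.80 km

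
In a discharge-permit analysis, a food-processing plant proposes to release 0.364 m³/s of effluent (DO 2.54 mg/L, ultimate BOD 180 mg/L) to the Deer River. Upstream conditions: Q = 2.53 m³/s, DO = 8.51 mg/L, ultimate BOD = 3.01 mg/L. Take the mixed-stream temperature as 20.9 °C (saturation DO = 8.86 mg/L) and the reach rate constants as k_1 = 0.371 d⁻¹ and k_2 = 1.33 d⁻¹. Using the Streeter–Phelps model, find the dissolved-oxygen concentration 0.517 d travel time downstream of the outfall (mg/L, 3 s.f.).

Mixed DO = (2.53×8.51 + 0.364×2.54)/(2.53+0.364) = 22.45/2.894 = 7.759 mg/L.
Mixed L₀ = (2.53×3.01 + 0.364×180)/(2.894) = 73.14/2.894 = 25.27 mg/L.
Initial deficit D₀ = C_s − DO₀ = 8.86 − 7.759 = 1.101 mg/L.
D(0.517) = [0.371×25.27/(1.33−0.371)](e^(−0.371×0.517) − e^(−1.33×0.517)) + 1.101 e^(−1.33×0.517)
= 9.777 × (0.8255 − 0.5028) + 1.101 × 0.5028 = 3.708 mg/L.
DO = 8.86 − 3.708 = 5.152 mg/L.

DO ≈ 5.15 mg/L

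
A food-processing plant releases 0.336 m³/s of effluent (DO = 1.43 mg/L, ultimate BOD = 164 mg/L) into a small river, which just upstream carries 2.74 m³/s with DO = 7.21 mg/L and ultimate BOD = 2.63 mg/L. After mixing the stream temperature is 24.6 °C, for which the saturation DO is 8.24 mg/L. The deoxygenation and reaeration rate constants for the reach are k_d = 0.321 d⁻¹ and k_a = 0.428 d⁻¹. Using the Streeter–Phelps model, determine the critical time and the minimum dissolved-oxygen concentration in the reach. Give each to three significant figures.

Mixed DO = (2.74×7.21 + 0.336×1.43)/(2.74+0.336) = 20.24/3.076 = 6.579 mg/L.
Mixed L₀ = (2.74×2.63 + 0.336×164)/(3.076) = 62.31/3.076 = 20.26 mg/L.
Initial deficit D₀ = C_s − DO₀ = 8.24 − 6.579 = 1.661 mg/L.
t_c = (1/0.1070) ln[(0.428/0.321)(1 − 1.661×0.1070/(0.321×20.26))] = 9.346 × ln(1.297) = 2.430 d.
D_c = (0.321/0.428) × 20.26 × e^(−0.321×2.430) = 0.7500 × 20.26 × 0.4585 = 6.965 mg/L.
Minimum DO = 8.24 − 6.965 = 1.275 mg/L.

t_c ≈ 2.43 d; minimum DO ≈ 1.27 mg/L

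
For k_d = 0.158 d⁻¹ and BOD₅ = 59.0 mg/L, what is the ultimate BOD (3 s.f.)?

BOD₅ = L₀(1 − e^(−5k_d)) ⇒ L₀ = BOD₅ / (1 − e^(−5×0.158))
= 59.0 / (1 − 0.4538) = 59.0 / 0.5462 = 108.0 mg/L.

L₀ ≈ 108 mg/L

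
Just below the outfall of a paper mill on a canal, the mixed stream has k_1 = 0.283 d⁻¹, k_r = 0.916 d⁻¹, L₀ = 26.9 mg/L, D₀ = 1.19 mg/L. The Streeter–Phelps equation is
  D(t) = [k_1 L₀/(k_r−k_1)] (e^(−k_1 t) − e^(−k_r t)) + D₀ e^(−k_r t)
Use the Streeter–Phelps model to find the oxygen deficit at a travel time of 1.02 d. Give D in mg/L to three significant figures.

D ≈ 4.75 mg/L

k_1 L₀/(k_r−k_1) = 0.283×26.9/(0.916−0.283) = 7.613/0.6330 = 12.03 mg/L.
e^(−k_1 t) = e^(−0.283×1.020) = 0.7493; e^(−k_r t) = e^(−0.916×1.020) = 0.3929.
D = 12.03 × (0.7493 − 0.3929) + 1.19 × 0.3929 = 4.286 + 0.4675 = 4.754 mg/L.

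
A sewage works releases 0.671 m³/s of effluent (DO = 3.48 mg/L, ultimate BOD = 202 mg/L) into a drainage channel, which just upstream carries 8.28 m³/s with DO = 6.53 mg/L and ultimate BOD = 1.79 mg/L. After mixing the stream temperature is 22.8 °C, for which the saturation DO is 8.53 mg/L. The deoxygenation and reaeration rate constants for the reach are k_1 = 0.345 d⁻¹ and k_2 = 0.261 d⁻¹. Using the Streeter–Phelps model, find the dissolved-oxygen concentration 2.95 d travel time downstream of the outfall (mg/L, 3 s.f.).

Mixed DO = (8.28×6.53 + 0.671×3.48)/(8.28+0.671) = 56.40/8.951 = 6.301 mg/L.
Mixed L₀ = (8.28×1.79 + 0.671×202)/(8.951) = 150.4/8.951 = 16.80 mg/L.
Initial deficit D₀ = C_s − DO₀ = 8.53 − 6.301 = 2.229 mg/L.
D(2.95) = [0.345×16.80/(0.261−0.345)](e^(−0.345×2.95) − e^(−0.261×2.95)) + 2.229 e^(−0.261×2.95)
= -68.99 × (0.3614 − 0.4630) + 2.229 × 0.4630 = 8.044 mg/L.
DO = 8.53 − 8.044 = 0.4863 mg/L.

DO ≈ 0.486 mg/L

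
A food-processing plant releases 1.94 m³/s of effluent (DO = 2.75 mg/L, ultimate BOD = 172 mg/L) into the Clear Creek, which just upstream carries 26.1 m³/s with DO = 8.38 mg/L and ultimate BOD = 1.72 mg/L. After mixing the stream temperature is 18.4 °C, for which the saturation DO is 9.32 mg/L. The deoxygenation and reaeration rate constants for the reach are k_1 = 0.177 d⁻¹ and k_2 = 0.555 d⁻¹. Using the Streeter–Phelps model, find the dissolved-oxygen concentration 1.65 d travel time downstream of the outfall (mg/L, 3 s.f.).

DO ≈ 6.60 mg/L

Mixed DO = (26.1×8.38 + 1.94×2.75)/(26.1+1.94) = 224.1/28.04 = 7.990 mg/L.
Mixed L₀ = (26.1×1.72 + 1.94×172)/(28.04) = 378.6/28.04 = 13.50 mg/L.
Initial deficit D₀ = C_s − DO₀ = 9.32 − 7.990 = 1.330 mg/L.
D(1.65) = [0.177×13.50/(0.555−0.177)](e^(−0.177×1.65) − e^(−0.555×1.65)) + 1.330 e^(−0.555×1.65)
= 6.322 × (0.7467 − 0.4002) + 1.330 × 0.4002 = 2.723 mg/L.
DO = 9.32 − 2.723 = 6.597 mg/L.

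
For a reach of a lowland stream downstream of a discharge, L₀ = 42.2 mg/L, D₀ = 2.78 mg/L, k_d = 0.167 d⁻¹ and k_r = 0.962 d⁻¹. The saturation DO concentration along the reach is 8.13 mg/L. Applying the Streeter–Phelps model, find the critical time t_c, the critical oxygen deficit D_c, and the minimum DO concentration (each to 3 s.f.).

t_c ≈ 1.73 d; D_c ≈ 5.49 mg/L; min DO ≈ 2.64 mg/L

t_c = [1/(k_r−k_d)] ln[(k_r/k_d)(1 − D₀(k_r−k_d)/(k_d L₀))]
= [1/(0.962−0.167)] ln[(0.962/0.167)(1 − 2.78×0.7950/(0.167×42.2))]
= (1/0.7950) ln[5.760 × 0.6864] = 1.258 × ln(3.954) = 1.258 × 1.375 = 1.729 d.
L(t_c) = L₀ e^(−k_d t_c) = 42.2 × 0.7492 = 31.62 mg/L, and at the critical point k_r D_c = k_d L, so D_c = (0.167/0.962) × 31.62 = 5.488 mg/L.
Minimum DO = C_s − D_c = 8.13 − 5.488 = 2.642 mg/L.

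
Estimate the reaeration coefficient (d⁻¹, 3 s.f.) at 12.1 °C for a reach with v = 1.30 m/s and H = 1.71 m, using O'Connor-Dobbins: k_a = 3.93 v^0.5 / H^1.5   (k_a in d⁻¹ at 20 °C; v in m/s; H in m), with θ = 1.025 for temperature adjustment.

k_a ≈ 1.65 d⁻¹

k_a(20) = 3.93 × 1.30^0.5 / 1.71^1.5 = 3.93 × 1.140 / 2.236 = 2.004 d⁻¹.
k_a(12.1) = 2.004 × 1.025^(12.1−20) = 2.004 × 0.8228 = 1.649 d⁻¹.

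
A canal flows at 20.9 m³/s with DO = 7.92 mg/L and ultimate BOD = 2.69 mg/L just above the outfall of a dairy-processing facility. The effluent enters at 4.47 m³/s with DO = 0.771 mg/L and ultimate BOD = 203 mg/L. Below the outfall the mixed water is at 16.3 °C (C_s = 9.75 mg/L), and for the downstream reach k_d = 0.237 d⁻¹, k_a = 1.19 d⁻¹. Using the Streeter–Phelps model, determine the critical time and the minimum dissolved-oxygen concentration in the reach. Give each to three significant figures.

t_c ≈ 1.28 d; minimum DO ≈ 4.16 mg/L

Mixed DO = (20.9×7.92 + 4.47×0.771)/(20.9+4.47) = 169.0/25.37 = 6.660 mg/L.
Mixed L₀ = (20.9×2.69 + 4.47×203)/(25.37) = 963.6/25.37 = 37.98 mg/L.
Initial deficit D₀ = C_s − DO₀ = 9.75 − 6.660 = 3.090 mg/L.
t_c = (1/0.9530) ln[(1.19/0.237)(1 − 3.090×0.9530/(0.237×37.98))] = 1.049 × ln(3.379) = 1.278 d.
D_c = (0.237/1.19) × 37.98 × e^(−0.237×1.278) = 0.1992 × 37.98 × 0.7388 = 5.588 mg/L.
Minimum DO = 9.75 − 5.588 = 4.162 mg/L.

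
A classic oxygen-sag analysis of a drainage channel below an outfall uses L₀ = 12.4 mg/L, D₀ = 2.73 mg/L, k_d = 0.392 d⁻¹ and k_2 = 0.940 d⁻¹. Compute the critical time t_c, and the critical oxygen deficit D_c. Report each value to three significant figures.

t_c ≈ 0.925 d; D_c ≈ 3.60 mg/L

t_c = [1/(k_2−k_d)] ln[(k_2/k_d)(1 − D₀(k_2−k_d)/(k_d L₀))]
= [1/(0.940−0.392)] ln[(0.940/0.392)(1 − 2.73×0.5480/(0.392×12.4))]
= (1/0.5480) ln[2.398 × 0.6922] = 1.825 × ln(1.660) = 1.825 × 0.5068 = 0.9248 d.
L(t_c) = L₀ e^(−k_d t_c) = 12.4 × 0.6959 = 8.630 mg/L, and at the critical point k_2 D_c = k_d L, so D_c = (0.392/0.940) × 8.630 = 3.599 mg/L.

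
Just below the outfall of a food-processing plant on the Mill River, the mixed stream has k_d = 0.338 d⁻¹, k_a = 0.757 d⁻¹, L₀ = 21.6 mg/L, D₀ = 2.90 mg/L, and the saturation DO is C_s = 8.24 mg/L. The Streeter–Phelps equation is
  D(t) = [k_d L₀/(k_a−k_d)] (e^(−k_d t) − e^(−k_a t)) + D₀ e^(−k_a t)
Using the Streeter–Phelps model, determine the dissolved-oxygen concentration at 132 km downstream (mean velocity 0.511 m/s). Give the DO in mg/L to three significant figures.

Travel time t = x/v = 132 km / (0.511 m/s) = 132000 m / 0.511 m/s = 258300 s = 2.990 d.
k_d L₀/(k_a−k_d) = 0.338×21.6/(0.757−0.338) = 7.301/0.4190 = 17.42 mg/L.
e^(−k_d t) = e^(−0.338×2.990) = 0.3640; e^(−k_a t) = e^(−0.757×2.990) = 0.1040.
D = 17.42 × (0.3640 − 0.1040) + 2.90 × 0.1040 = 4.530 + 0.3016 = 4.832 mg/L.
DO = C_s − D = 8.24 − 4.832 = 3.408 mg/L.

DO ≈ 3.41 mg/L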